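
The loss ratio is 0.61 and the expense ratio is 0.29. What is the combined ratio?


Combined ratio = loss ratio + expense ratio
= 0.61 + 0.29
= 0.9


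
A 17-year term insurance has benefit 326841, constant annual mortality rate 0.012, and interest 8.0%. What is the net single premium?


NSP = benefit * sum_{k=0}^{n-1} k_p_x * q * v^(k+1)
With constant q=0.012, v=0.925926
Sum = 0.101723
NSP = 326841 * 0.101723
= 33247.3016


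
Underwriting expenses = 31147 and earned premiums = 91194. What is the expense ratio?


Expense ratio = expenses / premiums
= 31147 / 91194
= 0.3415


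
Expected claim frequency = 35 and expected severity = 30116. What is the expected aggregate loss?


E[S] = E[N] * E[X]
= 35 * 30116
= 1.0541e+06


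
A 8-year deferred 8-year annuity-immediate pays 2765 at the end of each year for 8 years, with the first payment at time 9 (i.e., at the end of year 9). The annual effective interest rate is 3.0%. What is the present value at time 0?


PV at time 8 of the 8-year annuity-immediate:
a_n = 2765 * (1-(1+0.03)^(-8))/0.03 = 19409.4489
Discount back 8 years to time 0:
PV = 19409.4489 * (1+0.03)^(-8)
= 19409.4489 * 0.789409
= 15321.9982


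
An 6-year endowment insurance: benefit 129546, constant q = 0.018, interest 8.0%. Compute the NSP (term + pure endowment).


Term component = 10348.048
Pure endowment = 6_p_x * v^6 * benefit = 0.896745 * 0.63017 * 129546 = 73206.6277
NSP = 83554.6757


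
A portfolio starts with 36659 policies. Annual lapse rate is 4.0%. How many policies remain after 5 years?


remaining = initial * (1 - lapse)^years
= 36659 * (1 - 0.04)^5
= 36659 * 0.815373
= 29890.7477


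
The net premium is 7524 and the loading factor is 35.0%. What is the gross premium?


Gross = net * (1 + loading)
= 7524 * (1 + 0.35)
= 7524 * 1.35
= 10157.4


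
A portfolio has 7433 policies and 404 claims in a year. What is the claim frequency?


frequency = claims / policies
= 404 / 7433
= 0.0544


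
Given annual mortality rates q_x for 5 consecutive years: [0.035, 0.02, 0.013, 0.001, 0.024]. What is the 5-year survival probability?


p_k = 1 - q_k for each year
Survival = product of (1 - q_k)
= 0.965 * 0.98 * 0.987 * 0.999 * 0.976
= 0.9101


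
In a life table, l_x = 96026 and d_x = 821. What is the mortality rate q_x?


q_x = d_x / l_x
= 821 / 96026
= 0.0085


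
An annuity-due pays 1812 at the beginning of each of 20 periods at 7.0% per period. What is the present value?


PV_due = PMT * (1-(1+i)^(-n))/i * (1+i)
PV_immediate = 19196.3538
PV_due = 19196.3538 * 1.07
= 20540.0986


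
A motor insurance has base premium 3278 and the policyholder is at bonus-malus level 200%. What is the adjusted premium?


adjusted = base * BM_level / 100
= 3278 * 200 / 100
= 3278 * 2.0
= 6556.0


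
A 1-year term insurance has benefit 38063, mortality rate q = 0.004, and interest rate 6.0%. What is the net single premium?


NSP = benefit * q * v
v = 1/(1+i) = 0.943396
NSP = 38063 * 0.004 * 0.943396
= 143.634


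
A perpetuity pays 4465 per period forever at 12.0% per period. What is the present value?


PV = PMT / i
= 4465 / 0.12
= 37208.3333


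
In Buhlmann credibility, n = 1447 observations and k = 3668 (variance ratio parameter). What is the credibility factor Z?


Z = n / (n + k)
= 1447 / (1447 + 3668)
= 1447 / 5115
= 0.2829


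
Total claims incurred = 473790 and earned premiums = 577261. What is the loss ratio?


Loss ratio = claims / premiums
= 473790 / 577261
= 0.8208


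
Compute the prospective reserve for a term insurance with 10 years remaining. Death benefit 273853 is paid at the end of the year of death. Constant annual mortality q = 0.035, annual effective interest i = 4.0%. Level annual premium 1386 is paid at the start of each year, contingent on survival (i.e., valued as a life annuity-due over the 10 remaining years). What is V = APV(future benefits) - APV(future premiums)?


v = 1/(1+i) = 0.961538
APV(future benefits) per unit = sum_{k=0}^{9} k_p_x * q * v^(k+1) = 0.245893
APV(future benefits) = 273853 * 0.245893 = 67338.64
Life annuity-due factor ä_{x:10} = sum_{k=0}^{9} k_p_x * v^k = 7.306546
APV(future premiums) = 1386 * 7.306546 = 10126.873
V = 67338.64 - 10126.873
= 57211.767


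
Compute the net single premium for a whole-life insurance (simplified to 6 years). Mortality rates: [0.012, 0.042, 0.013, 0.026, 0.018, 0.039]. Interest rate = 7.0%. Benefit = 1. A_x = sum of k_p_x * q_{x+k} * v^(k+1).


v = 0.934579
Year 0: k_p_x=1.0, q=0.012, term=0.011215
Year 1: k_p_x=0.988, q=0.042, term=0.036244
Year 2: k_p_x=0.946504, q=0.013, term=0.010044
Year 3: k_p_x=0.934199, q=0.026, term=0.01853
Year 4: k_p_x=0.90991, q=0.018, term=0.011678
Year 5: k_p_x=0.893532, q=0.039, term=0.023221
A_x = 0.1109


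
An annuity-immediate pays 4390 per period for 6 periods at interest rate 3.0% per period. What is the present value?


PV = PMT * (1 - (1+i)^(-n)) / i
= 4390 * (1 - (1+0.03)^(-6)) / 0.03
= 4390 * (1 - 0.837484) / 0.03
= 4390 * 5.417191
= 23781.4704


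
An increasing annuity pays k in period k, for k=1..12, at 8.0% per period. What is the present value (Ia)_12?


(Ia)_n = sum_{k=1}^{n} k * v^k, v = 1/(1+i)
v = 0.925926
Sum computed term by term:
(Ia)_12 = 42.17


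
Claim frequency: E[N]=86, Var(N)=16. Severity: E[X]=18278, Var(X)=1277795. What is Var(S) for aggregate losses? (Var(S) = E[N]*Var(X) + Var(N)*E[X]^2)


Var(S) = E[N]*Var(X) + Var(N)*E[X]^2
= 86*1277795 + 16*18278^2
= 109890370 + 5345364544
= 5.4553e+09


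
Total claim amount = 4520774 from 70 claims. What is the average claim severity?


severity = total / number
= 4520774 / 70
= 64582.4857


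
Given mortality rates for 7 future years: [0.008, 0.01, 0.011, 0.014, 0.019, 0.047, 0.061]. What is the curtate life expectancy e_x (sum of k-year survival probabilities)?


e_x = sum_{k=1}^{n} k_p_x
k_p_x values:
  1_p_x = 0.992
  2_p_x = 0.98208
  3_p_x = 0.971277
  4_p_x = 0.957679
  5_p_x = 0.939483
  6_p_x = 0.895328
  7_p_x = 0.840713
e_x = 6.5786


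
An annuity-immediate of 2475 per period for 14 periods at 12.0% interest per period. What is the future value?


FV = PMT * ((1+i)^n - 1) / i
= 2475 * ((1.12)^14 - 1) / 0.12
= 2475 * (4.887112 - 1) / 0.12
= 80171.6909


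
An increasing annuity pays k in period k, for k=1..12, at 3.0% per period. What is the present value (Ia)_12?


(Ia)_n = sum_{k=1}^{n} k * v^k, v = 1/(1+i)
v = 0.970874
Sum computed term by term:
(Ia)_12 = 61.2022


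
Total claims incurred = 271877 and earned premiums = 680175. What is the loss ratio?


Loss ratio = claims / premiums
= 271877 / 680175
= 0.3997


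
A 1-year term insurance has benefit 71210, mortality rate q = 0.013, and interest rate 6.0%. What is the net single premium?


NSP = benefit * q * v
v = 1/(1+i) = 0.943396
NSP = 71210 * 0.013 * 0.943396
= 873.3302


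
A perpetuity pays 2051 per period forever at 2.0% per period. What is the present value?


PV = PMT / i
= 2051 / 0.02
= 102550.0


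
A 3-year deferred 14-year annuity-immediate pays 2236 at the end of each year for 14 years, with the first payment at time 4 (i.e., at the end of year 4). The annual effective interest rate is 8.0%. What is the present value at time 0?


PV at time 3 of the 14-year annuity-immediate:
a_n = 2236 * (1-(1+0.08)^(-14))/0.08 = 18434.1139
Discount back 3 years to time 0:
PV = 18434.1139 * (1+0.08)^(-3)
= 18434.1139 * 0.793832
= 14633.5939


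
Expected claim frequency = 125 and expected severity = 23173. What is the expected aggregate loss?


E[S] = E[N] * E[X]
= 125 * 23173
= 2.8966e+06


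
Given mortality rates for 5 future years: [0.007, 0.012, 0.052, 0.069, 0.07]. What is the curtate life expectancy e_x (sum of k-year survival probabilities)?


e_x = sum_{k=1}^{n} k_p_x
k_p_x values:
  1_p_x = 0.993
  2_p_x = 0.981084
  3_p_x = 0.930068
  4_p_x = 0.865893
  5_p_x = 0.80528
e_x = 4.5753


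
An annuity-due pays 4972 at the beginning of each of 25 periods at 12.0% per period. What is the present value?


PV_due = PMT * (1-(1+i)^(-n))/i * (1+i)
PV_immediate = 38996.0877
PV_due = 38996.0877 * 1.12
= 43675.6182


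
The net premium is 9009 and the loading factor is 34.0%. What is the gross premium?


Gross = net * (1 + loading)
= 9009 * (1 + 0.34)
= 9009 * 1.34
= 12072.06


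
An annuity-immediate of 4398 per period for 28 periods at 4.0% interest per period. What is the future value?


FV = PMT * ((1+i)^n - 1) / i
= 4398 * ((1.04)^28 - 1) / 0.04
= 4398 * (2.998703 - 1) / 0.04
= 219757.4299


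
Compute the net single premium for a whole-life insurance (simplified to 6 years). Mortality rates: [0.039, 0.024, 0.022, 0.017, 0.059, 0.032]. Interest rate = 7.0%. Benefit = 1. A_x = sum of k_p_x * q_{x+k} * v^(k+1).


v = 0.934579
Year 0: k_p_x=1.0, q=0.039, term=0.036449
Year 1: k_p_x=0.961, q=0.024, term=0.020145
Year 2: k_p_x=0.937936, q=0.022, term=0.016844
Year 3: k_p_x=0.917301, q=0.017, term=0.011897
Year 4: k_p_x=0.901707, q=0.059, term=0.037931
Year 5: k_p_x=0.848507, q=0.032, term=0.018093
A_x = 0.1414


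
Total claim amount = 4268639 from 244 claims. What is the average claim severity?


severity = total / number
= 4268639 / 244
= 17494.4221


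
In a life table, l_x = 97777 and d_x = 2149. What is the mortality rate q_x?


q_x = d_x / l_x
= 2149 / 97777
= 0.022


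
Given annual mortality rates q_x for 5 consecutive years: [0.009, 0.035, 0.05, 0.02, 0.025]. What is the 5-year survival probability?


p_k = 1 - q_k for each year
Survival = product of (1 - q_k)
= 0.991 * 0.965 * 0.95 * 0.98 * 0.975
= 0.8681


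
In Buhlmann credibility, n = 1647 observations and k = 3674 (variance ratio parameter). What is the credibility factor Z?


Z = n / (n + k)
= 1647 / (1647 + 3674)
= 1647 / 5321
= 0.3095


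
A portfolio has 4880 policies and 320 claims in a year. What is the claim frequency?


frequency = claims / policies
= 320 / 4880
= 0.0656


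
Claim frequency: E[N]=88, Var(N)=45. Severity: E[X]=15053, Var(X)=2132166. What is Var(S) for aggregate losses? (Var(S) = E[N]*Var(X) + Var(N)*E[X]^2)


Var(S) = E[N]*Var(X) + Var(N)*E[X]^2
= 88*2132166 + 45*15053^2
= 187630608 + 10196676405
= 1.0384e+10


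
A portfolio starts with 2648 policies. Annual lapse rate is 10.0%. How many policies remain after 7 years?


remaining = initial * (1 - lapse)^years
= 2648 * (1 - 0.1)^7
= 2648 * 0.478297
= 1266.5302


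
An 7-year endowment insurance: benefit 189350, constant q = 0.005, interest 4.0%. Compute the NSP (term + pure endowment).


Term component = 5602.3124
Pure endowment = 7_p_x * v^7 * benefit = 0.965521 * 0.759918 * 189350 = 138929.1887
NSP = 144531.5011


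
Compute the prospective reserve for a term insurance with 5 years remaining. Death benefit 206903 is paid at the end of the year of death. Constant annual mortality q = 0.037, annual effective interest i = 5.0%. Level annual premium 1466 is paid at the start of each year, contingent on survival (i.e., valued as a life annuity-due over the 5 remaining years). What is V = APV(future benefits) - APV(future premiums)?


v = 1/(1+i) = 0.952381
APV(future benefits) per unit = sum_{k=0}^{4} k_p_x * q * v^(k+1) = 0.149314
APV(future benefits) = 206903 * 0.149314 = 30893.4808
Life annuity-due factor ä_{x:5} = sum_{k=0}^{4} k_p_x * v^k = 4.237285
APV(future premiums) = 1466 * 4.237285 = 6211.8592
V = 30893.4808 - 6211.8592
= 24681.6217


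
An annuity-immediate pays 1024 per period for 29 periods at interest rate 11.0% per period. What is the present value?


PV = PMT * (1 - (1+i)^(-n)) / i
= 1024 * (1 - (1+0.11)^(-29)) / 0.11
= 1024 * (1 - 0.048488) / 0.11
= 1024 * 8.65011
= 8857.7124


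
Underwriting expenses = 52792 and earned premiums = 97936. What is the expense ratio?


Expense ratio = expenses / premiums
= 52792 / 97936
= 0.539


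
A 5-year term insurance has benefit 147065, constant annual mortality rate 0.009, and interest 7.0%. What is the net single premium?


NSP = benefit * sum_{k=0}^{n-1} k_p_x * q * v^(k+1)
With constant q=0.009, v=0.934579
Sum = 0.036288
NSP = 147065 * 0.036288
= 5336.6588


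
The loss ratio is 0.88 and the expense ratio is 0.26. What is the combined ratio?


Combined ratio = loss ratio + expense ratio
= 0.88 + 0.26
= 1.14


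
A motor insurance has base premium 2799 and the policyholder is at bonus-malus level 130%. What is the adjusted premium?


adjusted = base * BM_level / 100
= 2799 * 130 / 100
= 2799 * 1.3
= 3638.7


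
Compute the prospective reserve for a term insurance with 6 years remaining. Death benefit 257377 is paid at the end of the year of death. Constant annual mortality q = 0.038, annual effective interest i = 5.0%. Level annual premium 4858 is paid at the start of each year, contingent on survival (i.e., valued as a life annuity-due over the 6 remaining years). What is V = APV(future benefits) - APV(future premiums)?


v = 1/(1+i) = 0.952381
APV(future benefits) per unit = sum_{k=0}^{5} k_p_x * q * v^(k+1) = 0.176421
APV(future benefits) = 257377 * 0.176421 = 45406.7892
Life annuity-due factor ä_{x:6} = sum_{k=0}^{5} k_p_x * v^k = 4.8748
APV(future premiums) = 4858 * 4.8748 = 23681.7762
V = 45406.7892 - 23681.7762
= 21725.0131


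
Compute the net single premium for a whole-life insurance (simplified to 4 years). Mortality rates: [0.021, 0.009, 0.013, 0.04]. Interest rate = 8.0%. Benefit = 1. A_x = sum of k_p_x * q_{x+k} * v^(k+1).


v = 0.925926
Year 0: k_p_x=1.0, q=0.021, term=0.019444
Year 1: k_p_x=0.979, q=0.009, term=0.007554
Year 2: k_p_x=0.970189, q=0.013, term=0.010012
Year 3: k_p_x=0.957577, q=0.04, term=0.028154
A_x = 0.0652


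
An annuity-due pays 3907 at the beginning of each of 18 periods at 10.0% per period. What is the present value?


PV_due = PMT * (1-(1+i)^(-n))/i * (1+i)
PV_immediate = 32042.9171
PV_due = 32042.9171 * 1.1
= 35247.2088


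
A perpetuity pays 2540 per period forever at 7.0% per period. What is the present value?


PV = PMT / i
= 2540 / 0.07
= 36285.7143


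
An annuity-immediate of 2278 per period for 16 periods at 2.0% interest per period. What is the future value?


FV = PMT * ((1+i)^n - 1) / i
= 2278 * ((1.02)^16 - 1) / 0.02
= 2278 * (1.372786 - 1) / 0.02
= 42460.2918


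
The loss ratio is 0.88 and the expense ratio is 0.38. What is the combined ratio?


Combined ratio = loss ratio + expense ratio
= 0.88 + 0.38
= 1.26


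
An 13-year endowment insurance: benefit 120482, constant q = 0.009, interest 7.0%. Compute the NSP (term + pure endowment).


Term component = 8661.6542
Pure endowment = 13_p_x * v^13 * benefit = 0.889114 * 0.414964 * 120482 = 44451.9244
NSP = 53113.5785


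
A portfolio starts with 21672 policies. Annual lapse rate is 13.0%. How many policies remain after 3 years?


remaining = initial * (1 - lapse)^years
= 21672 * (1 - 0.13)^3
= 21672 * 0.658503
= 14271.077


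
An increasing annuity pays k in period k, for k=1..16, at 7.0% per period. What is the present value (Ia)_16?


(Ia)_n = sum_{k=1}^{n} k * v^k, v = 1/(1+i)
v = 0.934579
Sum computed term by term:
(Ia)_16 = 66.9737


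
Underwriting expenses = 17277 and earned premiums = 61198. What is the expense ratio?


Expense ratio = expenses / premiums
= 17277 / 61198
= 0.2823


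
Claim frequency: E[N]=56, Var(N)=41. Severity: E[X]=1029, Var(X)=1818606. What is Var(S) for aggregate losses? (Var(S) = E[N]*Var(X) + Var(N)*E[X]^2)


Var(S) = E[N]*Var(X) + Var(N)*E[X]^2
= 56*1818606 + 41*1029^2
= 101841936 + 43412481
= 1.4525e+08


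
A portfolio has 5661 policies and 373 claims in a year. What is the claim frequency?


frequency = claims / policies
= 373 / 5661
= 0.0659


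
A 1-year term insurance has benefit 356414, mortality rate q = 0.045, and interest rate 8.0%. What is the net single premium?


NSP = benefit * q * v
v = 1/(1+i) = 0.925926
NSP = 356414 * 0.045 * 0.925926
= 14850.5833


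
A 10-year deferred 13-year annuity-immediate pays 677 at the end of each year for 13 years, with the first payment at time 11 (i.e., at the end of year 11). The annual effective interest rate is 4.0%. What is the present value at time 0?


PV at time 10 of the 13-year annuity-immediate:
a_n = 677 * (1-(1+0.04)^(-13))/0.04 = 6760.2836
Discount back 10 years to time 0:
PV = 6760.2836 * (1+0.04)^(-10)
= 6760.2836 * 0.675564
= 4567.0054


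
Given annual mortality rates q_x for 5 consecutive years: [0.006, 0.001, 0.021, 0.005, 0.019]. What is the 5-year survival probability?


p_k = 1 - q_k for each year
Survival = product of (1 - q_k)
= 0.994 * 0.999 * 0.979 * 0.995 * 0.981
= 0.9489


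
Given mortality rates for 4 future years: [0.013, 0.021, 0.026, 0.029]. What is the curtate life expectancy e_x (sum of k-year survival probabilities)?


e_x = sum_{k=1}^{n} k_p_x
k_p_x values:
  1_p_x = 0.987
  2_p_x = 0.966273
  3_p_x = 0.94115
  4_p_x = 0.913857
e_x = 3.8083


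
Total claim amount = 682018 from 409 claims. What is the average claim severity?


severity = total / number
= 682018 / 409
= 1667.5257


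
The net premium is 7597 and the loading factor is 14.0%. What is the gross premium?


Gross = net * (1 + loading)
= 7597 * (1 + 0.14)
= 7597 * 1.14
= 8660.58


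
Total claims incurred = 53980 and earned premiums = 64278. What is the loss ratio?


Loss ratio = claims / premiums
= 53980 / 64278
= 0.8398


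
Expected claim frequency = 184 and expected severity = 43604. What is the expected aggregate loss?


E[S] = E[N] * E[X]
= 184 * 43604
= 8.0231e+06


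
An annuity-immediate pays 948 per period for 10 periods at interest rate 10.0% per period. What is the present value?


PV = PMT * (1 - (1+i)^(-n)) / i
= 948 * (1 - (1+0.1)^(-10)) / 0.1
= 948 * (1 - 0.385543) / 0.1
= 948 * 6.144567
= 5825.0496


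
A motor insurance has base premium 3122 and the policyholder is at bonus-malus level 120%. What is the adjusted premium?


adjusted = base * BM_level / 100
= 3122 * 120 / 100
= 3122 * 1.2
= 3746.4


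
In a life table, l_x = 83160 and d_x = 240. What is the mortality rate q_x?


q_x = d_x / l_x
= 240 / 83160
= 0.0029


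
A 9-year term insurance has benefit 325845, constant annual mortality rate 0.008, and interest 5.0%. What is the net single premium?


NSP = benefit * sum_{k=0}^{n-1} k_p_x * q * v^(k+1)
With constant q=0.008, v=0.952381
Sum = 0.05522
NSP = 325845 * 0.05522
= 17993.1672


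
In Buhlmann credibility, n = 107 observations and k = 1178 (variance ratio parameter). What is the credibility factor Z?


Z = n / (n + k)
= 107 / (107 + 1178)
= 107 / 1285
= 0.0833


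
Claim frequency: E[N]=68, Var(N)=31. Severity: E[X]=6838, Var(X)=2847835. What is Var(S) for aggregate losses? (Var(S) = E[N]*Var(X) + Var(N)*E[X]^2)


Var(S) = E[N]*Var(X) + Var(N)*E[X]^2
= 68*2847835 + 31*6838^2
= 193652780 + 1449505564
= 1.6432e+09


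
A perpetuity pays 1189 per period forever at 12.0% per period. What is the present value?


PV = PMT / i
= 1189 / 0.12
= 9908.3333


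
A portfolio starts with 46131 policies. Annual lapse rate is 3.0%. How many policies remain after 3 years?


remaining = initial * (1 - lapse)^years
= 46131 * (1 - 0.03)^3
= 46131 * 0.912673
= 42102.5182


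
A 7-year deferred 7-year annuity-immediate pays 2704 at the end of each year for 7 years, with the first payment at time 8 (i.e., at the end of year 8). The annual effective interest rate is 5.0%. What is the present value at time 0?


PV at time 7 of the 7-year annuity-immediate:
a_n = 2704 * (1-(1+0.05)^(-7))/0.05 = 15646.3537
Discount back 7 years to time 0:
PV = 15646.3537 * (1+0.05)^(-7)
= 15646.3537 * 0.710681
= 11119.5714


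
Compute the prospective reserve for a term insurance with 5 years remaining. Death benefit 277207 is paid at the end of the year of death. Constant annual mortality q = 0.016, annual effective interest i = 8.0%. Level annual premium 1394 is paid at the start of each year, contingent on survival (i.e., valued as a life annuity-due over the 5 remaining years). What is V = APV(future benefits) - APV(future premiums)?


v = 1/(1+i) = 0.925926
APV(future benefits) per unit = sum_{k=0}^{4} k_p_x * q * v^(k+1) = 0.062025
APV(future benefits) = 277207 * 0.062025 = 17193.7097
Life annuity-due factor ä_{x:5} = sum_{k=0}^{4} k_p_x * v^k = 4.186674
APV(future premiums) = 1394 * 4.186674 = 5836.2239
V = 17193.7097 - 5836.2239
= 11357.4858


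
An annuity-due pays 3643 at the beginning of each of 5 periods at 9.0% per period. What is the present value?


PV_due = PMT * (1-(1+i)^(-n))/i * (1+i)
PV_immediate = 14169.9996
PV_due = 14169.9996 * 1.09
= 15445.2995


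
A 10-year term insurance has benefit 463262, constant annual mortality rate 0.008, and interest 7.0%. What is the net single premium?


NSP = benefit * sum_{k=0}^{n-1} k_p_x * q * v^(k+1)
With constant q=0.008, v=0.934579
Sum = 0.05445
NSP = 463262 * 0.05445
= 25224.5164


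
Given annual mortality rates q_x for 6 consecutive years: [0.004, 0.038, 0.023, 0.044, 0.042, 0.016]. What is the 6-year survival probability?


p_k = 1 - q_k for each year
Survival = product of (1 - q_k)
= 0.996 * 0.962 * 0.977 * 0.956 * 0.958 * 0.984
= 0.8436


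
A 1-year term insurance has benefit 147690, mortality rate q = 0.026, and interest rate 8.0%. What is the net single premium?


NSP = benefit * q * v
v = 1/(1+i) = 0.925926
NSP = 147690 * 0.026 * 0.925926
= 3555.5


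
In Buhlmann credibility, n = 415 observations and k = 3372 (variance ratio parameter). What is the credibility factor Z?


Z = n / (n + k)
= 415 / (415 + 3372)
= 415 / 3787
= 0.1096


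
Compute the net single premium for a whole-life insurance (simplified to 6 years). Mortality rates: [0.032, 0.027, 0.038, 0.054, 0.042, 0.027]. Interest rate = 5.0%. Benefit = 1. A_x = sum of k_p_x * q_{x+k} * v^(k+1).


v = 0.952381
Year 0: k_p_x=1.0, q=0.032, term=0.030476
Year 1: k_p_x=0.968, q=0.027, term=0.023706
Year 2: k_p_x=0.941864, q=0.038, term=0.030917
Year 3: k_p_x=0.906073, q=0.054, term=0.040253
Year 4: k_p_x=0.857145, q=0.042, term=0.028207
Year 5: k_p_x=0.821145, q=0.027, term=0.016544
A_x = 0.1701


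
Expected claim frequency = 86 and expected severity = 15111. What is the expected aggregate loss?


E[S] = E[N] * E[X]
= 86 * 15111
= 1.2995e+06


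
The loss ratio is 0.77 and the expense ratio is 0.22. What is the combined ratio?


Combined ratio = loss ratio + expense ratio
= 0.77 + 0.22
= 0.99


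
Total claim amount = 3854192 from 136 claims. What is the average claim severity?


severity = total / number
= 3854192 / 136
= 28339.6471


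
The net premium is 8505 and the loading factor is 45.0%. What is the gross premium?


Gross = net * (1 + loading)
= 8505 * (1 + 0.45)
= 8505 * 1.45
= 12332.25


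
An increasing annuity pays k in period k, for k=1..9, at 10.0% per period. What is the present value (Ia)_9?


(Ia)_n = sum_{k=1}^{n} k * v^k, v = 1/(1+i)
v = 0.909091
Sum computed term by term:
(Ia)_9 = 25.1805


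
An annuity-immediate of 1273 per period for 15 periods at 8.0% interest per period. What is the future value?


FV = PMT * ((1+i)^n - 1) / i
= 1273 * ((1.08)^15 - 1) / 0.08
= 1273 * (3.172169 - 1) / 0.08
= 34564.641


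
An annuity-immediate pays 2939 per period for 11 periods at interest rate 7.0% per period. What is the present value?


PV = PMT * (1 - (1+i)^(-n)) / i
= 2939 * (1 - (1+0.07)^(-11)) / 0.07
= 2939 * (1 - 0.475093) / 0.07
= 2939 * 7.498674
= 22038.6039


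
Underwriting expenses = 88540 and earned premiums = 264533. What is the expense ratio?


Expense ratio = expenses / premiums
= 88540 / 264533
= 0.3347


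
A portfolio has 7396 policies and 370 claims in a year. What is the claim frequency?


frequency = claims / policies
= 370 / 7396
= 0.05


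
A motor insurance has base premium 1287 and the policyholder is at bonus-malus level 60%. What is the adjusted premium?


adjusted = base * BM_level / 100
= 1287 * 60 / 100
= 1287 * 0.6
= 772.2


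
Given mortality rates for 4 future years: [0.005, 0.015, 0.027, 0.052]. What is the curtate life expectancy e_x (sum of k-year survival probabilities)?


e_x = sum_{k=1}^{n} k_p_x
k_p_x values:
  1_p_x = 0.995
  2_p_x = 0.980075
  3_p_x = 0.953613
  4_p_x = 0.904025
e_x = 3.8327


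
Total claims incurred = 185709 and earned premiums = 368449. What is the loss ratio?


Loss ratio = claims / premiums
= 185709 / 368449
= 0.504


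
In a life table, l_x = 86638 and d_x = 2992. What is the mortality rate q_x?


q_x = d_x / l_x
= 2992 / 86638
= 0.0345


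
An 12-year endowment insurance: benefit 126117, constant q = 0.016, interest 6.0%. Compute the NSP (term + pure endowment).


Term component = 15677.9115
Pure endowment = 12_p_x * v^12 * benefit = 0.824027 * 0.496969 * 126117 = 51646.9203
NSP = 67324.8318


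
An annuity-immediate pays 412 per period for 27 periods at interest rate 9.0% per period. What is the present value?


PV = PMT * (1 - (1+i)^(-n)) / i
= 412 * (1 - (1+0.09)^(-27)) / 0.09
= 412 * (1 - 0.097608) / 0.09
= 412 * 10.02658
= 4130.9509


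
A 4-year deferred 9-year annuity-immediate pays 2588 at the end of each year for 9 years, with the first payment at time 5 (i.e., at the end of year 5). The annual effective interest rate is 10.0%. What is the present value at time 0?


PV at time 4 of the 9-year annuity-immediate:
a_n = 2588 * (1-(1+0.1)^(-9))/0.1 = 14904.3536
Discount back 4 years to time 0:
PV = 14904.3536 * (1+0.1)^(-4)
= 14904.3536 * 0.683013
= 10179.8741


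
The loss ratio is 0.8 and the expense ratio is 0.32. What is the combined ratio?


Combined ratio = loss ratio + expense ratio
= 0.8 + 0.32
= 1.12


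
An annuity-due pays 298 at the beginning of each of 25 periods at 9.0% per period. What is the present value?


PV_due = PMT * (1-(1+i)^(-n))/i * (1+i)
PV_immediate = 2927.1287
PV_due = 2927.1287 * 1.09
= 3190.5703


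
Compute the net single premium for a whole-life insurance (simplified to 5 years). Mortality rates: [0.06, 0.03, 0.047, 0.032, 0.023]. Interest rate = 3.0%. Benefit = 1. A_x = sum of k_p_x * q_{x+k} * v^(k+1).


v = 0.970874
Year 0: k_p_x=1.0, q=0.06, term=0.058252
Year 1: k_p_x=0.94, q=0.03, term=0.026581
Year 2: k_p_x=0.9118, q=0.047, term=0.039218
Year 3: k_p_x=0.868945, q=0.032, term=0.024705
Year 4: k_p_x=0.841139, q=0.023, term=0.016688
A_x = 0.1654


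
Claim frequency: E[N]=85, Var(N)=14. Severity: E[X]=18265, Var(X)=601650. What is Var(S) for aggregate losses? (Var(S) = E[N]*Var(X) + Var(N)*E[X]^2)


Var(S) = E[N]*Var(X) + Var(N)*E[X]^2
= 85*601650 + 14*18265^2
= 51140250 + 4670543150
= 4.7217e+09


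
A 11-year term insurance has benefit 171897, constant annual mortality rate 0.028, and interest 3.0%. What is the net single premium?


NSP = benefit * sum_{k=0}^{n-1} k_p_x * q * v^(k+1)
With constant q=0.028, v=0.970874
Sum = 0.227577
NSP = 171897 * 0.227577
= 39119.7946


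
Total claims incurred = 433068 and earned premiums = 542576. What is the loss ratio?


Loss ratio = claims / premiums
= 433068 / 542576
= 0.7982


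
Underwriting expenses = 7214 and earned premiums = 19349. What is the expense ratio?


Expense ratio = expenses / premiums
= 7214 / 19349
= 0.3728


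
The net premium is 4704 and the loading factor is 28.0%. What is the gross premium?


Gross = net * (1 + loading)
= 4704 * (1 + 0.28)
= 4704 * 1.28
= 6021.12


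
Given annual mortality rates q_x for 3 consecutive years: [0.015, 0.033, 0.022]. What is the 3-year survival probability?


p_k = 1 - q_k for each year
Survival = product of (1 - q_k)
= 0.985 * 0.967 * 0.978
= 0.9315


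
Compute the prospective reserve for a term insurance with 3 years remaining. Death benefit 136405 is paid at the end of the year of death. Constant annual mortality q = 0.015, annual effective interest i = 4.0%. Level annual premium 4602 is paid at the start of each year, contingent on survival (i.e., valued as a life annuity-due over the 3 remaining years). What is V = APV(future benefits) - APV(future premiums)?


v = 1/(1+i) = 0.961538
APV(future benefits) per unit = sum_{k=0}^{2} k_p_x * q * v^(k+1) = 0.041021
APV(future benefits) = 136405 * 0.041021 = 5595.5094
Life annuity-due factor ä_{x:3} = sum_{k=0}^{2} k_p_x * v^k = 2.844143
APV(future premiums) = 4602 * 2.844143 = 13088.7458
V = 5595.5094 - 13088.7458
= -7493.2364


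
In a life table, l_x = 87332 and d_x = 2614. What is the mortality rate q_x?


q_x = d_x / l_x
= 2614 / 87332
= 0.0299


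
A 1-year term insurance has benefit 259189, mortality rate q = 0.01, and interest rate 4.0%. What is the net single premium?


NSP = benefit * q * v
v = 1/(1+i) = 0.961538
NSP = 259189 * 0.01 * 0.961538
= 2492.2019


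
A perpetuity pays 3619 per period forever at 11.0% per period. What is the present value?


PV = PMT / i
= 3619 / 0.11
= 32900.0


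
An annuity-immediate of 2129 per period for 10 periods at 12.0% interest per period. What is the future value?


FV = PMT * ((1+i)^n - 1) / i
= 2129 * ((1.12)^10 - 1) / 0.12
= 2129 * (3.105848 - 1) / 0.12
= 37361.257


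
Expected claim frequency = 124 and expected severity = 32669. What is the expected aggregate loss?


E[S] = E[N] * E[X]
= 124 * 32669
= 4.0510e+06


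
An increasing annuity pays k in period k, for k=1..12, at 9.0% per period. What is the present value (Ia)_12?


(Ia)_n = sum_{k=1}^{n} k * v^k, v = 1/(1+i)
v = 0.917431
Sum computed term by term:
(Ia)_12 = 39.3197


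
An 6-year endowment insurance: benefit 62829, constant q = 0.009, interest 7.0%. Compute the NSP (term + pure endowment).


Term component = 2640.0608
Pure endowment = 6_p_x * v^6 * benefit = 0.947201 * 0.666342 * 62829 = 39655.1328
NSP = 42295.1936


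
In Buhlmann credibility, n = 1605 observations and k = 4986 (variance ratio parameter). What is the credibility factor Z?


Z = n / (n + k)
= 1605 / (1605 + 4986)
= 1605 / 6591
= 0.2435


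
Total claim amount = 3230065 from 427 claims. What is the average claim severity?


severity = total / number
= 3230065 / 427
= 7564.555


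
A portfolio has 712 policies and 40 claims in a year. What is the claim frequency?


frequency = claims / policies
= 40 / 712
= 0.0562


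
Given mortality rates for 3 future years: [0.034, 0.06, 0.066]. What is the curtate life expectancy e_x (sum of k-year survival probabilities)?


e_x = sum_{k=1}^{n} k_p_x
k_p_x values:
  1_p_x = 0.966
  2_p_x = 0.90804
  3_p_x = 0.848109
e_x = 2.7221


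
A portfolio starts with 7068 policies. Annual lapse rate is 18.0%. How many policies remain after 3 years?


remaining = initial * (1 - lapse)^years
= 7068 * (1 - 0.18)^3
= 7068 * 0.551368
= 3897.069


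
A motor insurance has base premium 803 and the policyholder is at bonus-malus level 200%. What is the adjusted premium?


adjusted = base * BM_level / 100
= 803 * 200 / 100
= 803 * 2.0
= 1606.0


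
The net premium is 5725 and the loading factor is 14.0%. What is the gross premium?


Gross = net * (1 + loading)
= 5725 * (1 + 0.14)
= 5725 * 1.14
= 6526.5


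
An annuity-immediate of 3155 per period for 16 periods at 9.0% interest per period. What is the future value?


FV = PMT * ((1+i)^n - 1) / i
= 3155 * ((1.09)^16 - 1) / 0.09
= 3155 * (3.970306 - 1) / 0.09
= 104125.7228


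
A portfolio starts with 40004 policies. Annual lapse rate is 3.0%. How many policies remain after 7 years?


remaining = initial * (1 - lapse)^years
= 40004 * (1 - 0.03)^7
= 40004 * 0.807983
= 32322.5457


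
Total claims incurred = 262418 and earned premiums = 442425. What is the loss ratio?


Loss ratio = claims / premiums
= 262418 / 442425
= 0.5931


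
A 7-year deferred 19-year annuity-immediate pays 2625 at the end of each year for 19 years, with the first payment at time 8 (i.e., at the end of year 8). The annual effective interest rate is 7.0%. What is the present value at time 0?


PV at time 7 of the 19-year annuity-immediate:
a_n = 2625 * (1-(1+0.07)^(-19))/0.07 = 27130.9375
Discount back 7 years to time 0:
PV = 27130.9375 * (1+0.07)^(-7)
= 27130.9375 * 0.62275
= 16895.7843


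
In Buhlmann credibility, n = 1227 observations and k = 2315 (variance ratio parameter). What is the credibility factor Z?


Z = n / (n + k)
= 1227 / (1227 + 2315)
= 1227 / 3542
= 0.3464


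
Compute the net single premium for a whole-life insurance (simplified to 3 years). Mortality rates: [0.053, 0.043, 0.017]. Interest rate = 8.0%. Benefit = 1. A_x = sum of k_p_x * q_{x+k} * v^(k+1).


v = 0.925926
Year 0: k_p_x=1.0, q=0.053, term=0.049074
Year 1: k_p_x=0.947, q=0.043, term=0.034912
Year 2: k_p_x=0.906279, q=0.017, term=0.01223
A_x = 0.0962


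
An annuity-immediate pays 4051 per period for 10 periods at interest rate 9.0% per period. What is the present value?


PV = PMT * (1 - (1+i)^(-n)) / i
= 4051 * (1 - (1+0.09)^(-10)) / 0.09
= 4051 * (1 - 0.422411) / 0.09
= 4051 * 6.417658
= 25997.9313


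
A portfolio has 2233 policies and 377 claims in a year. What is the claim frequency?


frequency = claims / policies
= 377 / 2233
= 0.1688


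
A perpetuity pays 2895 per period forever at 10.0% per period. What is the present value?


PV = PMT / i
= 2895 / 0.1
= 28950.0


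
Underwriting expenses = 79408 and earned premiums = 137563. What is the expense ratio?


Expense ratio = expenses / premiums
= 79408 / 137563
= 0.5772


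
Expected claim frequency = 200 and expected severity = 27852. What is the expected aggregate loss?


E[S] = E[N] * E[X]
= 200 * 27852
= 5.5704e+06


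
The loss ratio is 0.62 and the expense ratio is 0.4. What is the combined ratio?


Combined ratio = loss ratio + expense ratio
= 0.62 + 0.4
= 1.02


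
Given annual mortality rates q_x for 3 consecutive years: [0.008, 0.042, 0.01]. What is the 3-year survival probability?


p_k = 1 - q_k for each year
Survival = product of (1 - q_k)
= 0.992 * 0.958 * 0.99
= 0.9408


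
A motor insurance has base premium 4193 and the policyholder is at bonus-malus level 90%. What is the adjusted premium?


adjusted = base * BM_level / 100
= 4193 * 90 / 100
= 4193 * 0.9
= 3773.7


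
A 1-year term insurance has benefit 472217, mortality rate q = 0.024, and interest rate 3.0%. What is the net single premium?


NSP = benefit * q * v
v = 1/(1+i) = 0.970874
NSP = 472217 * 0.024 * 0.970874
= 11003.1146


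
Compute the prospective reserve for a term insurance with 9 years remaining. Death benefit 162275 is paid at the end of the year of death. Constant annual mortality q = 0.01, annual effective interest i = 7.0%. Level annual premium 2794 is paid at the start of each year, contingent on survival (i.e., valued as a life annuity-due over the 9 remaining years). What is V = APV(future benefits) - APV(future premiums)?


v = 1/(1+i) = 0.934579
APV(future benefits) per unit = sum_{k=0}^{8} k_p_x * q * v^(k+1) = 0.062888
APV(future benefits) = 162275 * 0.062888 = 10205.214
Life annuity-due factor ä_{x:9} = sum_{k=0}^{8} k_p_x * v^k = 6.729058
APV(future premiums) = 2794 * 6.729058 = 18800.9882
V = 10205.214 - 18800.9882
= -8595.7742


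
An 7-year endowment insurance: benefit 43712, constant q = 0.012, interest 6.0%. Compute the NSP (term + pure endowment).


Term component = 2832.802
Pure endowment = 7_p_x * v^7 * benefit = 0.918964 * 0.665057 * 43712 = 26715.1879
NSP = 29547.9899


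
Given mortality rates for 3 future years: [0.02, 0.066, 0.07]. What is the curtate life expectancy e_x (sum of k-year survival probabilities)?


e_x = sum_{k=1}^{n} k_p_x
k_p_x values:
  1_p_x = 0.98
  2_p_x = 0.91532
  3_p_x = 0.851248
e_x = 2.7466


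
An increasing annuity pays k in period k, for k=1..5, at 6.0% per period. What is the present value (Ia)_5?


(Ia)_n = sum_{k=1}^{n} k * v^k, v = 1/(1+i)
v = 0.943396
Sum computed term by term:
(Ia)_5 = 12.1469


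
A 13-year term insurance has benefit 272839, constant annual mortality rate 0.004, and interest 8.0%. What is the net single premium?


NSP = benefit * sum_{k=0}^{n-1} k_p_x * q * v^(k+1)
With constant q=0.004, v=0.925926
Sum = 0.030999
NSP = 272839 * 0.030999
= 8457.6211


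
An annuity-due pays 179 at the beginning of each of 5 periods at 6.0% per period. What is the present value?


PV_due = PMT * (1-(1+i)^(-n))/i * (1+i)
PV_immediate = 754.0131
PV_due = 754.0131 * 1.06
= 799.2539


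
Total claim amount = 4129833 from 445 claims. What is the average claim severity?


severity = total / number
= 4129833 / 445
= 9280.5236


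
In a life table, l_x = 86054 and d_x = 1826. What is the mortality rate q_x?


q_x = d_x / l_x
= 1826 / 86054
= 0.0212


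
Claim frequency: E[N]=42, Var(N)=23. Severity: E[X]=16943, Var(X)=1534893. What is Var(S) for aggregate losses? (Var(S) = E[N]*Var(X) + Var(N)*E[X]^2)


Var(S) = E[N]*Var(X) + Var(N)*E[X]^2
= 42*1534893 + 23*16943^2
= 64465506 + 6602500727
= 6.6670e+09


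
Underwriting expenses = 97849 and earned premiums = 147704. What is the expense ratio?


Expense ratio = expenses / premiums
= 97849 / 147704
= 0.6625


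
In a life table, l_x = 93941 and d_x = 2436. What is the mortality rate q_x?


q_x = d_x / l_x
= 2436 / 93941
= 0.0259


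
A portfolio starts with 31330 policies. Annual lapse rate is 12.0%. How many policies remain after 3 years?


remaining = initial * (1 - lapse)^years
= 31330 * (1 - 0.12)^3
= 31330 * 0.681472
= 21350.5178


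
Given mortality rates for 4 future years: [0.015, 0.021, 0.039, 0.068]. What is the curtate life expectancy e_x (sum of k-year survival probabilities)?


e_x = sum_{k=1}^{n} k_p_x
k_p_x values:
  1_p_x = 0.985
  2_p_x = 0.964315
  3_p_x = 0.926707
  4_p_x = 0.863691
e_x = 3.7397


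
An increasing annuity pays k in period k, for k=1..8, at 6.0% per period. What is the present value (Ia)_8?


(Ia)_n = sum_{k=1}^{n} k * v^k, v = 1/(1+i)
v = 0.943396
Sum computed term by term:
(Ia)_8 = 26.0514


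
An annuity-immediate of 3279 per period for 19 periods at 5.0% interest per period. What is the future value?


FV = PMT * ((1+i)^n - 1) / i
= 3279 * ((1.05)^19 - 1) / 0.05
= 3279 * (2.52695 - 1) / 0.05
= 100137.3938


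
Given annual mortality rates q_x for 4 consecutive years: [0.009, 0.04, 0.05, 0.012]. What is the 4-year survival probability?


p_k = 1 - q_k for each year
Survival = product of (1 - q_k)
= 0.991 * 0.96 * 0.95 * 0.988
= 0.8929


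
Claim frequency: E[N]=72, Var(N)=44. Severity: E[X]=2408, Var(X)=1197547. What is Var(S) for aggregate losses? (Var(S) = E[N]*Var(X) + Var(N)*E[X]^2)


Var(S) = E[N]*Var(X) + Var(N)*E[X]^2
= 72*1197547 + 44*2408^2
= 86223384 + 255132416
= 3.4136e+08


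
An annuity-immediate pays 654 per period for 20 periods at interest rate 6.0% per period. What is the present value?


PV = PMT * (1 - (1+i)^(-n)) / i
= 654 * (1 - (1+0.06)^(-20)) / 0.06
= 654 * (1 - 0.311805) / 0.06
= 654 * 11.469921
= 7501.3285


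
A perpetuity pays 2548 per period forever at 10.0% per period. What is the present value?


PV = PMT / i
= 2548 / 0.1
= 25480.0


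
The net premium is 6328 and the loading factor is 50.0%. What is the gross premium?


Gross = net * (1 + loading)
= 6328 * (1 + 0.5)
= 6328 * 1.5
= 9492.0


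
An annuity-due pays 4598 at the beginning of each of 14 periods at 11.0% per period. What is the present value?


PV_due = PMT * (1-(1+i)^(-n))/i * (1+i)
PV_immediate = 32102.6163
PV_due = 32102.6163 * 1.11
= 35633.9041


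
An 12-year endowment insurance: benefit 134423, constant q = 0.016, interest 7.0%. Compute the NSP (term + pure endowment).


Term component = 15858.7223
Pure endowment = 12_p_x * v^12 * benefit = 0.824027 * 0.444012 * 134423 = 49182.3677
NSP = 65041.09
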